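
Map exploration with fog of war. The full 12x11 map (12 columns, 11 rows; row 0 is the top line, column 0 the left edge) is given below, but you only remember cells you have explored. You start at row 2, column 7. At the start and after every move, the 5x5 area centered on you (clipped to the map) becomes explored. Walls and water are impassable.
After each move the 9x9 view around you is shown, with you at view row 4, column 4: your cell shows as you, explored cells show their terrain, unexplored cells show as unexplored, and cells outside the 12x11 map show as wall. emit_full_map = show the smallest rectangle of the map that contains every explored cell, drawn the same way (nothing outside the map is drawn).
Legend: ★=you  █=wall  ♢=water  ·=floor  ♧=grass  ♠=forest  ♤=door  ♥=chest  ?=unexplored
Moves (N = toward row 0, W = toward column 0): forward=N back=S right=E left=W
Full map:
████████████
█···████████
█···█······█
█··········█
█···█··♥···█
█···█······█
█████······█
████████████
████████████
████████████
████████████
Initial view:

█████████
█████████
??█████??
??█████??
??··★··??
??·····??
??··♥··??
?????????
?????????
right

█████████
█████████
?██████?█
?██████?█
?···★··?█
?······?█
?··♥···?█
????????█
????????█

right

█████████
█████████
█████████
█████████
····★·███
······███
··♥···███
???????██
???????██

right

█████████
█████████
█████████
█████████
····★████
·····████
·♥···████
??????███
??????███

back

█████████
█████████
█████████
·····████
····★████
·♥···████
??···████
??????███
??????███

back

█████████
█████████
·····████
·····████
·♥··★████
??···████
??···████
??????███
??????███

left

█████████
█████████
······███
······███
··♥·★·███
??····███
??····███
???????██
???????██

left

?████████
?████████
?······██
?······██
?··♥★··██
??·····██
??·····██
????????█
????????█

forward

█████████
?████████
?████████
?······██
?···★··██
?··♥···██
??·····██
??·····██
????????█

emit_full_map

███████
███████
······█
···★··█
··♥···█
?·····█
?·····█

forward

█████████
█████████
?████████
?████████
?···★··██
?······██
?··♥···██
??·····██
??·····██

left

█████████
█████████
??███████
??███████
??··★···█
??······█
??··♥···█
???·····█
???·····█

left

█████████
█████████
??███████
??███████
??█·★····
??·······
??█··♥···
????·····
????·····

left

█████████
█████████
??███████
??·██████
??·█★····
??·······
??·█··♥··
?????····
?????····

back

█████████
??███████
??·██████
??·█·····
??··★····
??·█··♥··
??·█·····
?????····
?????????

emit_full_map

█████████
·████████
·█······█
··★·····█
·█··♥···█
·█······█
???·····█

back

??███████
??·██████
??·█·····
??·······
??·█★·♥··
??·█·····
??██·····
?????????
?????????

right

?████████
?·███████
?·█······
?········
?·█·★♥···
?·█······
?██······
?????????
?????????

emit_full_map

█████████
·████████
·█······█
········█
·█·★♥···█
·█······█
██······█


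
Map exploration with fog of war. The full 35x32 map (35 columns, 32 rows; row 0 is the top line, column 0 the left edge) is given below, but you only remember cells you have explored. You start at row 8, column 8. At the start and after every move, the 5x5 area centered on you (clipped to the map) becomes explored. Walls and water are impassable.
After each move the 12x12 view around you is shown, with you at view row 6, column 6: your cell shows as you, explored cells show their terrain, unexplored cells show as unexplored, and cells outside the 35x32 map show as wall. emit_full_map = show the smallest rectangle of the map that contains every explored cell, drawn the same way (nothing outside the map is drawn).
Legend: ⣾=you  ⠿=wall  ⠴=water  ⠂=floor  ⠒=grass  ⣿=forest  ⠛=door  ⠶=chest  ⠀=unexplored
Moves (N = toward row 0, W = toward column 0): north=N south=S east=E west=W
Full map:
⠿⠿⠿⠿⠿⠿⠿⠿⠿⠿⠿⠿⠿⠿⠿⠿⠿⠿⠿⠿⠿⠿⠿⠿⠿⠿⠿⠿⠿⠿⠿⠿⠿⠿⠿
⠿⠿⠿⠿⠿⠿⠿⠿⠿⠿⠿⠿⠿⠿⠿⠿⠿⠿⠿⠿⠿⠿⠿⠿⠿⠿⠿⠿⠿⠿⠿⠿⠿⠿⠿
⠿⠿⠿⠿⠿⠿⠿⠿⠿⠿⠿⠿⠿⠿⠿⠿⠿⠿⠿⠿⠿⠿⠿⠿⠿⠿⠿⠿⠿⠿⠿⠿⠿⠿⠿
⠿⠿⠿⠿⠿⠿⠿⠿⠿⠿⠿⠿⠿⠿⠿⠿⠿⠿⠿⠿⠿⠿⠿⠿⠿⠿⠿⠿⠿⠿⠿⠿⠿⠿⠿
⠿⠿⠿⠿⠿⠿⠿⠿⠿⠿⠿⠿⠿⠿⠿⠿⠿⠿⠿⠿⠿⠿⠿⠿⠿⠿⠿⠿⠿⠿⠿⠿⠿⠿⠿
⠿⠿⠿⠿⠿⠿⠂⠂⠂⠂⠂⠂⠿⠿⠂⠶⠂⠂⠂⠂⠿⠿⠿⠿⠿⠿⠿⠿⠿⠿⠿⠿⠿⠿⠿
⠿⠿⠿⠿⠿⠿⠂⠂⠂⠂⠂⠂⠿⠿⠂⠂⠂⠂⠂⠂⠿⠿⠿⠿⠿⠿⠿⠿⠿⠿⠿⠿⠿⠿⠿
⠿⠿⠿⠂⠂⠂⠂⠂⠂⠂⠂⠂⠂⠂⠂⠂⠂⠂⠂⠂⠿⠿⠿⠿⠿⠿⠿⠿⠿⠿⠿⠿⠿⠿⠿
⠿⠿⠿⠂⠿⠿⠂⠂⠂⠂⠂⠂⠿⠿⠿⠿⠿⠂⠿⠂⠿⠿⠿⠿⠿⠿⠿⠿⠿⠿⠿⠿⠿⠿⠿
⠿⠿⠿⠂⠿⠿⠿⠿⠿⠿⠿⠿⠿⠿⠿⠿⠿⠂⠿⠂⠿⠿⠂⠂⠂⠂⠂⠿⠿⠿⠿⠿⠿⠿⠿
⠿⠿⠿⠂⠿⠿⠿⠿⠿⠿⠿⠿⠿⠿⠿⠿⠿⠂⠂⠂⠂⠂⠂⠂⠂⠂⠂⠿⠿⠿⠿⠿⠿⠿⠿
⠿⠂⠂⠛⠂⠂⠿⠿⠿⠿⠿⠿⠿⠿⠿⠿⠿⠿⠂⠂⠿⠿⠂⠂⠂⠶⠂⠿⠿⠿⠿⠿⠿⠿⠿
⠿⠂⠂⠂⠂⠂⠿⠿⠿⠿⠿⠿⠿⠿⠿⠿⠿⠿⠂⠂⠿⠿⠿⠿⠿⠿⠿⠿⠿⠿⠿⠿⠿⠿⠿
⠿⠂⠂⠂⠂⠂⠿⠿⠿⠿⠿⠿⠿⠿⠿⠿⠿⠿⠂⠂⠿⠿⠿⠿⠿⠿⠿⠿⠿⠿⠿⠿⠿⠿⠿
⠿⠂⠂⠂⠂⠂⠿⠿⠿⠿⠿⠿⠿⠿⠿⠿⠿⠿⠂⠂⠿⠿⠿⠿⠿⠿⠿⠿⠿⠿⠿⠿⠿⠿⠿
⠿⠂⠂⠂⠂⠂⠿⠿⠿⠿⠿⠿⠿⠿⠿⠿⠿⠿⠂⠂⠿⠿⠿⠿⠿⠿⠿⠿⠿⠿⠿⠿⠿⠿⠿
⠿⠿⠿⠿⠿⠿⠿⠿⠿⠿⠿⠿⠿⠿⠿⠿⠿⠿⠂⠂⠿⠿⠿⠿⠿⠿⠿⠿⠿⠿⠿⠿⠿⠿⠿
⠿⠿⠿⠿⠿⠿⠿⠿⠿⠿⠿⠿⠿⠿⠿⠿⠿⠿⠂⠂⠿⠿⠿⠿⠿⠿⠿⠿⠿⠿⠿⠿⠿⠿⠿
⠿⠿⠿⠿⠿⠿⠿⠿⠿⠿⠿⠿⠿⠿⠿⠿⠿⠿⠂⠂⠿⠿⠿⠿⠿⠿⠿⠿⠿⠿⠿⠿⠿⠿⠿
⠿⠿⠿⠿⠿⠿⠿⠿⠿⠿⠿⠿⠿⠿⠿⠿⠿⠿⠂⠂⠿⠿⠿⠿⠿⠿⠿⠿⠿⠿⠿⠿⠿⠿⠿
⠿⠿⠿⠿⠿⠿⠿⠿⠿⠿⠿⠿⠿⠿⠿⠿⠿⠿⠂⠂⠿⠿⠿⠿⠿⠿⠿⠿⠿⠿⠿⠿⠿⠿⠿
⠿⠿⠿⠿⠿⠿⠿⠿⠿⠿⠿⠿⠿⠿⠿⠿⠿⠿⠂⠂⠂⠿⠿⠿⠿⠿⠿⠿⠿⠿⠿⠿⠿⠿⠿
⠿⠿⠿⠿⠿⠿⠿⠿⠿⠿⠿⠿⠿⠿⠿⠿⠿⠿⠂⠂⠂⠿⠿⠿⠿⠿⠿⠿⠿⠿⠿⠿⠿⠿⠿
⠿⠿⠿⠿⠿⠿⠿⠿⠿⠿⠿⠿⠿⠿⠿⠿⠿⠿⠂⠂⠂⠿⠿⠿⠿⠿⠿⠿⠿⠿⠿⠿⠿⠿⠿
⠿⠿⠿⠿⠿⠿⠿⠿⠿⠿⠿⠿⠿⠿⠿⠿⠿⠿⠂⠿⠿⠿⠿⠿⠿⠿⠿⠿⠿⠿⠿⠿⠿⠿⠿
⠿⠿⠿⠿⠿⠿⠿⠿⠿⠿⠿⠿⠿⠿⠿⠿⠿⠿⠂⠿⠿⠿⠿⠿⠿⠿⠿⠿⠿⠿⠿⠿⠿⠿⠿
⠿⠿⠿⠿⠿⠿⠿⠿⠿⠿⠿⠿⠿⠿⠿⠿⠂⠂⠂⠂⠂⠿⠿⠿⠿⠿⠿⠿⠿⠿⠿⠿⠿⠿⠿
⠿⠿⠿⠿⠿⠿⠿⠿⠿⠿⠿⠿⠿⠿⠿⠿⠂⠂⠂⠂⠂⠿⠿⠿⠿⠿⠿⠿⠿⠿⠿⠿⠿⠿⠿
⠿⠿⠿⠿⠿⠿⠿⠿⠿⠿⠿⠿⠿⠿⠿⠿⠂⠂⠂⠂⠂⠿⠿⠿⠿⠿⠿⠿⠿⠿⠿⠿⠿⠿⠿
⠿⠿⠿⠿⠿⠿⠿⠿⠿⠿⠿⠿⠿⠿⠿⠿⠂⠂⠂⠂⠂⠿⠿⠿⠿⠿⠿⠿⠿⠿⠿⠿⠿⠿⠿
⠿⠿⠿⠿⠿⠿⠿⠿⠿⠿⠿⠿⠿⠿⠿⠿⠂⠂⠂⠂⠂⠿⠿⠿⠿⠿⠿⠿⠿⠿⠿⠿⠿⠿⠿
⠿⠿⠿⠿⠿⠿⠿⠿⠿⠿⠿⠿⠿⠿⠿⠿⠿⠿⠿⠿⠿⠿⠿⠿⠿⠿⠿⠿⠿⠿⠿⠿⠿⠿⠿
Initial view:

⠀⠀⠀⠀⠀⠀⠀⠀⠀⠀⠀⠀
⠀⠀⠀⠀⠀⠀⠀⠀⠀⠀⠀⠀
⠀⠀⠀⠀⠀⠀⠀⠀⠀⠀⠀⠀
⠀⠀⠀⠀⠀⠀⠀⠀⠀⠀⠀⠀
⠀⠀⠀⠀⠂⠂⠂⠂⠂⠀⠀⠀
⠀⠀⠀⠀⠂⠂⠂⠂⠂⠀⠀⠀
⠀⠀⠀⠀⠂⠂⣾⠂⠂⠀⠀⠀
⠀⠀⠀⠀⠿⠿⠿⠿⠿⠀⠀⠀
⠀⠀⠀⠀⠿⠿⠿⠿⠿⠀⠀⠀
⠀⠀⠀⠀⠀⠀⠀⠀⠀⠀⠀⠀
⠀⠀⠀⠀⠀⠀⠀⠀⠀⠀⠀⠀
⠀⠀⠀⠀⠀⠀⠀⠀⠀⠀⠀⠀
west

⠀⠀⠀⠀⠀⠀⠀⠀⠀⠀⠀⠀
⠀⠀⠀⠀⠀⠀⠀⠀⠀⠀⠀⠀
⠀⠀⠀⠀⠀⠀⠀⠀⠀⠀⠀⠀
⠀⠀⠀⠀⠀⠀⠀⠀⠀⠀⠀⠀
⠀⠀⠀⠀⠿⠂⠂⠂⠂⠂⠀⠀
⠀⠀⠀⠀⠂⠂⠂⠂⠂⠂⠀⠀
⠀⠀⠀⠀⠿⠂⣾⠂⠂⠂⠀⠀
⠀⠀⠀⠀⠿⠿⠿⠿⠿⠿⠀⠀
⠀⠀⠀⠀⠿⠿⠿⠿⠿⠿⠀⠀
⠀⠀⠀⠀⠀⠀⠀⠀⠀⠀⠀⠀
⠀⠀⠀⠀⠀⠀⠀⠀⠀⠀⠀⠀
⠀⠀⠀⠀⠀⠀⠀⠀⠀⠀⠀⠀

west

⠀⠀⠀⠀⠀⠀⠀⠀⠀⠀⠀⠀
⠀⠀⠀⠀⠀⠀⠀⠀⠀⠀⠀⠀
⠀⠀⠀⠀⠀⠀⠀⠀⠀⠀⠀⠀
⠀⠀⠀⠀⠀⠀⠀⠀⠀⠀⠀⠀
⠀⠀⠀⠀⠿⠿⠂⠂⠂⠂⠂⠀
⠀⠀⠀⠀⠂⠂⠂⠂⠂⠂⠂⠀
⠀⠀⠀⠀⠿⠿⣾⠂⠂⠂⠂⠀
⠀⠀⠀⠀⠿⠿⠿⠿⠿⠿⠿⠀
⠀⠀⠀⠀⠿⠿⠿⠿⠿⠿⠿⠀
⠀⠀⠀⠀⠀⠀⠀⠀⠀⠀⠀⠀
⠀⠀⠀⠀⠀⠀⠀⠀⠀⠀⠀⠀
⠀⠀⠀⠀⠀⠀⠀⠀⠀⠀⠀⠀

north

⠀⠀⠀⠀⠀⠀⠀⠀⠀⠀⠀⠀
⠀⠀⠀⠀⠀⠀⠀⠀⠀⠀⠀⠀
⠀⠀⠀⠀⠀⠀⠀⠀⠀⠀⠀⠀
⠀⠀⠀⠀⠀⠀⠀⠀⠀⠀⠀⠀
⠀⠀⠀⠀⠿⠿⠂⠂⠂⠀⠀⠀
⠀⠀⠀⠀⠿⠿⠂⠂⠂⠂⠂⠀
⠀⠀⠀⠀⠂⠂⣾⠂⠂⠂⠂⠀
⠀⠀⠀⠀⠿⠿⠂⠂⠂⠂⠂⠀
⠀⠀⠀⠀⠿⠿⠿⠿⠿⠿⠿⠀
⠀⠀⠀⠀⠿⠿⠿⠿⠿⠿⠿⠀
⠀⠀⠀⠀⠀⠀⠀⠀⠀⠀⠀⠀
⠀⠀⠀⠀⠀⠀⠀⠀⠀⠀⠀⠀

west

⠿⠀⠀⠀⠀⠀⠀⠀⠀⠀⠀⠀
⠿⠀⠀⠀⠀⠀⠀⠀⠀⠀⠀⠀
⠿⠀⠀⠀⠀⠀⠀⠀⠀⠀⠀⠀
⠿⠀⠀⠀⠀⠀⠀⠀⠀⠀⠀⠀
⠿⠀⠀⠀⠿⠿⠿⠂⠂⠂⠀⠀
⠿⠀⠀⠀⠿⠿⠿⠂⠂⠂⠂⠂
⠿⠀⠀⠀⠂⠂⣾⠂⠂⠂⠂⠂
⠿⠀⠀⠀⠂⠿⠿⠂⠂⠂⠂⠂
⠿⠀⠀⠀⠂⠿⠿⠿⠿⠿⠿⠿
⠿⠀⠀⠀⠀⠿⠿⠿⠿⠿⠿⠿
⠿⠀⠀⠀⠀⠀⠀⠀⠀⠀⠀⠀
⠿⠀⠀⠀⠀⠀⠀⠀⠀⠀⠀⠀

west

⠿⠿⠀⠀⠀⠀⠀⠀⠀⠀⠀⠀
⠿⠿⠀⠀⠀⠀⠀⠀⠀⠀⠀⠀
⠿⠿⠀⠀⠀⠀⠀⠀⠀⠀⠀⠀
⠿⠿⠀⠀⠀⠀⠀⠀⠀⠀⠀⠀
⠿⠿⠀⠀⠿⠿⠿⠿⠂⠂⠂⠀
⠿⠿⠀⠀⠿⠿⠿⠿⠂⠂⠂⠂
⠿⠿⠀⠀⠿⠂⣾⠂⠂⠂⠂⠂
⠿⠿⠀⠀⠿⠂⠿⠿⠂⠂⠂⠂
⠿⠿⠀⠀⠿⠂⠿⠿⠿⠿⠿⠿
⠿⠿⠀⠀⠀⠀⠿⠿⠿⠿⠿⠿
⠿⠿⠀⠀⠀⠀⠀⠀⠀⠀⠀⠀
⠿⠿⠀⠀⠀⠀⠀⠀⠀⠀⠀⠀

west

⠿⠿⠿⠀⠀⠀⠀⠀⠀⠀⠀⠀
⠿⠿⠿⠀⠀⠀⠀⠀⠀⠀⠀⠀
⠿⠿⠿⠀⠀⠀⠀⠀⠀⠀⠀⠀
⠿⠿⠿⠀⠀⠀⠀⠀⠀⠀⠀⠀
⠿⠿⠿⠀⠿⠿⠿⠿⠿⠂⠂⠂
⠿⠿⠿⠀⠿⠿⠿⠿⠿⠂⠂⠂
⠿⠿⠿⠀⠿⠿⣾⠂⠂⠂⠂⠂
⠿⠿⠿⠀⠿⠿⠂⠿⠿⠂⠂⠂
⠿⠿⠿⠀⠿⠿⠂⠿⠿⠿⠿⠿
⠿⠿⠿⠀⠀⠀⠀⠿⠿⠿⠿⠿
⠿⠿⠿⠀⠀⠀⠀⠀⠀⠀⠀⠀
⠿⠿⠿⠀⠀⠀⠀⠀⠀⠀⠀⠀

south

⠿⠿⠿⠀⠀⠀⠀⠀⠀⠀⠀⠀
⠿⠿⠿⠀⠀⠀⠀⠀⠀⠀⠀⠀
⠿⠿⠿⠀⠀⠀⠀⠀⠀⠀⠀⠀
⠿⠿⠿⠀⠿⠿⠿⠿⠿⠂⠂⠂
⠿⠿⠿⠀⠿⠿⠿⠿⠿⠂⠂⠂
⠿⠿⠿⠀⠿⠿⠂⠂⠂⠂⠂⠂
⠿⠿⠿⠀⠿⠿⣾⠿⠿⠂⠂⠂
⠿⠿⠿⠀⠿⠿⠂⠿⠿⠿⠿⠿
⠿⠿⠿⠀⠿⠿⠂⠿⠿⠿⠿⠿
⠿⠿⠿⠀⠀⠀⠀⠀⠀⠀⠀⠀
⠿⠿⠿⠀⠀⠀⠀⠀⠀⠀⠀⠀
⠿⠿⠿⠀⠀⠀⠀⠀⠀⠀⠀⠀

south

⠿⠿⠿⠀⠀⠀⠀⠀⠀⠀⠀⠀
⠿⠿⠿⠀⠀⠀⠀⠀⠀⠀⠀⠀
⠿⠿⠿⠀⠿⠿⠿⠿⠿⠂⠂⠂
⠿⠿⠿⠀⠿⠿⠿⠿⠿⠂⠂⠂
⠿⠿⠿⠀⠿⠿⠂⠂⠂⠂⠂⠂
⠿⠿⠿⠀⠿⠿⠂⠿⠿⠂⠂⠂
⠿⠿⠿⠀⠿⠿⣾⠿⠿⠿⠿⠿
⠿⠿⠿⠀⠿⠿⠂⠿⠿⠿⠿⠿
⠿⠿⠿⠀⠂⠂⠛⠂⠂⠀⠀⠀
⠿⠿⠿⠀⠀⠀⠀⠀⠀⠀⠀⠀
⠿⠿⠿⠀⠀⠀⠀⠀⠀⠀⠀⠀
⠿⠿⠿⠀⠀⠀⠀⠀⠀⠀⠀⠀

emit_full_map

⠿⠿⠿⠿⠿⠂⠂⠂⠀⠀
⠿⠿⠿⠿⠿⠂⠂⠂⠂⠂
⠿⠿⠂⠂⠂⠂⠂⠂⠂⠂
⠿⠿⠂⠿⠿⠂⠂⠂⠂⠂
⠿⠿⣾⠿⠿⠿⠿⠿⠿⠿
⠿⠿⠂⠿⠿⠿⠿⠿⠿⠿
⠂⠂⠛⠂⠂⠀⠀⠀⠀⠀

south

⠿⠿⠿⠀⠀⠀⠀⠀⠀⠀⠀⠀
⠿⠿⠿⠀⠿⠿⠿⠿⠿⠂⠂⠂
⠿⠿⠿⠀⠿⠿⠿⠿⠿⠂⠂⠂
⠿⠿⠿⠀⠿⠿⠂⠂⠂⠂⠂⠂
⠿⠿⠿⠀⠿⠿⠂⠿⠿⠂⠂⠂
⠿⠿⠿⠀⠿⠿⠂⠿⠿⠿⠿⠿
⠿⠿⠿⠀⠿⠿⣾⠿⠿⠿⠿⠿
⠿⠿⠿⠀⠂⠂⠛⠂⠂⠀⠀⠀
⠿⠿⠿⠀⠂⠂⠂⠂⠂⠀⠀⠀
⠿⠿⠿⠀⠀⠀⠀⠀⠀⠀⠀⠀
⠿⠿⠿⠀⠀⠀⠀⠀⠀⠀⠀⠀
⠿⠿⠿⠀⠀⠀⠀⠀⠀⠀⠀⠀

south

⠿⠿⠿⠀⠿⠿⠿⠿⠿⠂⠂⠂
⠿⠿⠿⠀⠿⠿⠿⠿⠿⠂⠂⠂
⠿⠿⠿⠀⠿⠿⠂⠂⠂⠂⠂⠂
⠿⠿⠿⠀⠿⠿⠂⠿⠿⠂⠂⠂
⠿⠿⠿⠀⠿⠿⠂⠿⠿⠿⠿⠿
⠿⠿⠿⠀⠿⠿⠂⠿⠿⠿⠿⠿
⠿⠿⠿⠀⠂⠂⣾⠂⠂⠀⠀⠀
⠿⠿⠿⠀⠂⠂⠂⠂⠂⠀⠀⠀
⠿⠿⠿⠀⠂⠂⠂⠂⠂⠀⠀⠀
⠿⠿⠿⠀⠀⠀⠀⠀⠀⠀⠀⠀
⠿⠿⠿⠀⠀⠀⠀⠀⠀⠀⠀⠀
⠿⠿⠿⠀⠀⠀⠀⠀⠀⠀⠀⠀

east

⠿⠿⠀⠿⠿⠿⠿⠿⠂⠂⠂⠀
⠿⠿⠀⠿⠿⠿⠿⠿⠂⠂⠂⠂
⠿⠿⠀⠿⠿⠂⠂⠂⠂⠂⠂⠂
⠿⠿⠀⠿⠿⠂⠿⠿⠂⠂⠂⠂
⠿⠿⠀⠿⠿⠂⠿⠿⠿⠿⠿⠿
⠿⠿⠀⠿⠿⠂⠿⠿⠿⠿⠿⠿
⠿⠿⠀⠂⠂⠛⣾⠂⠿⠀⠀⠀
⠿⠿⠀⠂⠂⠂⠂⠂⠿⠀⠀⠀
⠿⠿⠀⠂⠂⠂⠂⠂⠿⠀⠀⠀
⠿⠿⠀⠀⠀⠀⠀⠀⠀⠀⠀⠀
⠿⠿⠀⠀⠀⠀⠀⠀⠀⠀⠀⠀
⠿⠿⠀⠀⠀⠀⠀⠀⠀⠀⠀⠀

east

⠿⠀⠿⠿⠿⠿⠿⠂⠂⠂⠀⠀
⠿⠀⠿⠿⠿⠿⠿⠂⠂⠂⠂⠂
⠿⠀⠿⠿⠂⠂⠂⠂⠂⠂⠂⠂
⠿⠀⠿⠿⠂⠿⠿⠂⠂⠂⠂⠂
⠿⠀⠿⠿⠂⠿⠿⠿⠿⠿⠿⠿
⠿⠀⠿⠿⠂⠿⠿⠿⠿⠿⠿⠿
⠿⠀⠂⠂⠛⠂⣾⠿⠿⠀⠀⠀
⠿⠀⠂⠂⠂⠂⠂⠿⠿⠀⠀⠀
⠿⠀⠂⠂⠂⠂⠂⠿⠿⠀⠀⠀
⠿⠀⠀⠀⠀⠀⠀⠀⠀⠀⠀⠀
⠿⠀⠀⠀⠀⠀⠀⠀⠀⠀⠀⠀
⠿⠀⠀⠀⠀⠀⠀⠀⠀⠀⠀⠀

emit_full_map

⠿⠿⠿⠿⠿⠂⠂⠂⠀⠀
⠿⠿⠿⠿⠿⠂⠂⠂⠂⠂
⠿⠿⠂⠂⠂⠂⠂⠂⠂⠂
⠿⠿⠂⠿⠿⠂⠂⠂⠂⠂
⠿⠿⠂⠿⠿⠿⠿⠿⠿⠿
⠿⠿⠂⠿⠿⠿⠿⠿⠿⠿
⠂⠂⠛⠂⣾⠿⠿⠀⠀⠀
⠂⠂⠂⠂⠂⠿⠿⠀⠀⠀
⠂⠂⠂⠂⠂⠿⠿⠀⠀⠀

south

⠿⠀⠿⠿⠿⠿⠿⠂⠂⠂⠂⠂
⠿⠀⠿⠿⠂⠂⠂⠂⠂⠂⠂⠂
⠿⠀⠿⠿⠂⠿⠿⠂⠂⠂⠂⠂
⠿⠀⠿⠿⠂⠿⠿⠿⠿⠿⠿⠿
⠿⠀⠿⠿⠂⠿⠿⠿⠿⠿⠿⠿
⠿⠀⠂⠂⠛⠂⠂⠿⠿⠀⠀⠀
⠿⠀⠂⠂⠂⠂⣾⠿⠿⠀⠀⠀
⠿⠀⠂⠂⠂⠂⠂⠿⠿⠀⠀⠀
⠿⠀⠀⠀⠂⠂⠂⠿⠿⠀⠀⠀
⠿⠀⠀⠀⠀⠀⠀⠀⠀⠀⠀⠀
⠿⠀⠀⠀⠀⠀⠀⠀⠀⠀⠀⠀
⠿⠀⠀⠀⠀⠀⠀⠀⠀⠀⠀⠀

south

⠿⠀⠿⠿⠂⠂⠂⠂⠂⠂⠂⠂
⠿⠀⠿⠿⠂⠿⠿⠂⠂⠂⠂⠂
⠿⠀⠿⠿⠂⠿⠿⠿⠿⠿⠿⠿
⠿⠀⠿⠿⠂⠿⠿⠿⠿⠿⠿⠿
⠿⠀⠂⠂⠛⠂⠂⠿⠿⠀⠀⠀
⠿⠀⠂⠂⠂⠂⠂⠿⠿⠀⠀⠀
⠿⠀⠂⠂⠂⠂⣾⠿⠿⠀⠀⠀
⠿⠀⠀⠀⠂⠂⠂⠿⠿⠀⠀⠀
⠿⠀⠀⠀⠂⠂⠂⠿⠿⠀⠀⠀
⠿⠀⠀⠀⠀⠀⠀⠀⠀⠀⠀⠀
⠿⠀⠀⠀⠀⠀⠀⠀⠀⠀⠀⠀
⠿⠀⠀⠀⠀⠀⠀⠀⠀⠀⠀⠀

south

⠿⠀⠿⠿⠂⠿⠿⠂⠂⠂⠂⠂
⠿⠀⠿⠿⠂⠿⠿⠿⠿⠿⠿⠿
⠿⠀⠿⠿⠂⠿⠿⠿⠿⠿⠿⠿
⠿⠀⠂⠂⠛⠂⠂⠿⠿⠀⠀⠀
⠿⠀⠂⠂⠂⠂⠂⠿⠿⠀⠀⠀
⠿⠀⠂⠂⠂⠂⠂⠿⠿⠀⠀⠀
⠿⠀⠀⠀⠂⠂⣾⠿⠿⠀⠀⠀
⠿⠀⠀⠀⠂⠂⠂⠿⠿⠀⠀⠀
⠿⠀⠀⠀⠿⠿⠿⠿⠿⠀⠀⠀
⠿⠀⠀⠀⠀⠀⠀⠀⠀⠀⠀⠀
⠿⠀⠀⠀⠀⠀⠀⠀⠀⠀⠀⠀
⠿⠀⠀⠀⠀⠀⠀⠀⠀⠀⠀⠀

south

⠿⠀⠿⠿⠂⠿⠿⠿⠿⠿⠿⠿
⠿⠀⠿⠿⠂⠿⠿⠿⠿⠿⠿⠿
⠿⠀⠂⠂⠛⠂⠂⠿⠿⠀⠀⠀
⠿⠀⠂⠂⠂⠂⠂⠿⠿⠀⠀⠀
⠿⠀⠂⠂⠂⠂⠂⠿⠿⠀⠀⠀
⠿⠀⠀⠀⠂⠂⠂⠿⠿⠀⠀⠀
⠿⠀⠀⠀⠂⠂⣾⠿⠿⠀⠀⠀
⠿⠀⠀⠀⠿⠿⠿⠿⠿⠀⠀⠀
⠿⠀⠀⠀⠿⠿⠿⠿⠿⠀⠀⠀
⠿⠀⠀⠀⠀⠀⠀⠀⠀⠀⠀⠀
⠿⠀⠀⠀⠀⠀⠀⠀⠀⠀⠀⠀
⠿⠀⠀⠀⠀⠀⠀⠀⠀⠀⠀⠀

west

⠿⠿⠀⠿⠿⠂⠿⠿⠿⠿⠿⠿
⠿⠿⠀⠿⠿⠂⠿⠿⠿⠿⠿⠿
⠿⠿⠀⠂⠂⠛⠂⠂⠿⠿⠀⠀
⠿⠿⠀⠂⠂⠂⠂⠂⠿⠿⠀⠀
⠿⠿⠀⠂⠂⠂⠂⠂⠿⠿⠀⠀
⠿⠿⠀⠀⠂⠂⠂⠂⠿⠿⠀⠀
⠿⠿⠀⠀⠂⠂⣾⠂⠿⠿⠀⠀
⠿⠿⠀⠀⠿⠿⠿⠿⠿⠿⠀⠀
⠿⠿⠀⠀⠿⠿⠿⠿⠿⠿⠀⠀
⠿⠿⠀⠀⠀⠀⠀⠀⠀⠀⠀⠀
⠿⠿⠀⠀⠀⠀⠀⠀⠀⠀⠀⠀
⠿⠿⠀⠀⠀⠀⠀⠀⠀⠀⠀⠀

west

⠿⠿⠿⠀⠿⠿⠂⠿⠿⠿⠿⠿
⠿⠿⠿⠀⠿⠿⠂⠿⠿⠿⠿⠿
⠿⠿⠿⠀⠂⠂⠛⠂⠂⠿⠿⠀
⠿⠿⠿⠀⠂⠂⠂⠂⠂⠿⠿⠀
⠿⠿⠿⠀⠂⠂⠂⠂⠂⠿⠿⠀
⠿⠿⠿⠀⠂⠂⠂⠂⠂⠿⠿⠀
⠿⠿⠿⠀⠂⠂⣾⠂⠂⠿⠿⠀
⠿⠿⠿⠀⠿⠿⠿⠿⠿⠿⠿⠀
⠿⠿⠿⠀⠿⠿⠿⠿⠿⠿⠿⠀
⠿⠿⠿⠀⠀⠀⠀⠀⠀⠀⠀⠀
⠿⠿⠿⠀⠀⠀⠀⠀⠀⠀⠀⠀
⠿⠿⠿⠀⠀⠀⠀⠀⠀⠀⠀⠀

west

⠿⠿⠿⠿⠀⠿⠿⠂⠿⠿⠿⠿
⠿⠿⠿⠿⠀⠿⠿⠂⠿⠿⠿⠿
⠿⠿⠿⠿⠀⠂⠂⠛⠂⠂⠿⠿
⠿⠿⠿⠿⠀⠂⠂⠂⠂⠂⠿⠿
⠿⠿⠿⠿⠿⠂⠂⠂⠂⠂⠿⠿
⠿⠿⠿⠿⠿⠂⠂⠂⠂⠂⠿⠿
⠿⠿⠿⠿⠿⠂⣾⠂⠂⠂⠿⠿
⠿⠿⠿⠿⠿⠿⠿⠿⠿⠿⠿⠿
⠿⠿⠿⠿⠿⠿⠿⠿⠿⠿⠿⠿
⠿⠿⠿⠿⠀⠀⠀⠀⠀⠀⠀⠀
⠿⠿⠿⠿⠀⠀⠀⠀⠀⠀⠀⠀
⠿⠿⠿⠿⠀⠀⠀⠀⠀⠀⠀⠀

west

⠿⠿⠿⠿⠿⠀⠿⠿⠂⠿⠿⠿
⠿⠿⠿⠿⠿⠀⠿⠿⠂⠿⠿⠿
⠿⠿⠿⠿⠿⠀⠂⠂⠛⠂⠂⠿
⠿⠿⠿⠿⠿⠀⠂⠂⠂⠂⠂⠿
⠿⠿⠿⠿⠿⠿⠂⠂⠂⠂⠂⠿
⠿⠿⠿⠿⠿⠿⠂⠂⠂⠂⠂⠿
⠿⠿⠿⠿⠿⠿⣾⠂⠂⠂⠂⠿
⠿⠿⠿⠿⠿⠿⠿⠿⠿⠿⠿⠿
⠿⠿⠿⠿⠿⠿⠿⠿⠿⠿⠿⠿
⠿⠿⠿⠿⠿⠀⠀⠀⠀⠀⠀⠀
⠿⠿⠿⠿⠿⠀⠀⠀⠀⠀⠀⠀
⠿⠿⠿⠿⠿⠀⠀⠀⠀⠀⠀⠀

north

⠿⠿⠿⠿⠿⠀⠿⠿⠂⠿⠿⠂
⠿⠿⠿⠿⠿⠀⠿⠿⠂⠿⠿⠿
⠿⠿⠿⠿⠿⠀⠿⠿⠂⠿⠿⠿
⠿⠿⠿⠿⠿⠀⠂⠂⠛⠂⠂⠿
⠿⠿⠿⠿⠿⠿⠂⠂⠂⠂⠂⠿
⠿⠿⠿⠿⠿⠿⠂⠂⠂⠂⠂⠿
⠿⠿⠿⠿⠿⠿⣾⠂⠂⠂⠂⠿
⠿⠿⠿⠿⠿⠿⠂⠂⠂⠂⠂⠿
⠿⠿⠿⠿⠿⠿⠿⠿⠿⠿⠿⠿
⠿⠿⠿⠿⠿⠿⠿⠿⠿⠿⠿⠿
⠿⠿⠿⠿⠿⠀⠀⠀⠀⠀⠀⠀
⠿⠿⠿⠿⠿⠀⠀⠀⠀⠀⠀⠀

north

⠿⠿⠿⠿⠿⠀⠿⠿⠂⠂⠂⠂
⠿⠿⠿⠿⠿⠀⠿⠿⠂⠿⠿⠂
⠿⠿⠿⠿⠿⠀⠿⠿⠂⠿⠿⠿
⠿⠿⠿⠿⠿⠀⠿⠿⠂⠿⠿⠿
⠿⠿⠿⠿⠿⠿⠂⠂⠛⠂⠂⠿
⠿⠿⠿⠿⠿⠿⠂⠂⠂⠂⠂⠿
⠿⠿⠿⠿⠿⠿⣾⠂⠂⠂⠂⠿
⠿⠿⠿⠿⠿⠿⠂⠂⠂⠂⠂⠿
⠿⠿⠿⠿⠿⠿⠂⠂⠂⠂⠂⠿
⠿⠿⠿⠿⠿⠿⠿⠿⠿⠿⠿⠿
⠿⠿⠿⠿⠿⠿⠿⠿⠿⠿⠿⠿
⠿⠿⠿⠿⠿⠀⠀⠀⠀⠀⠀⠀

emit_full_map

⠀⠿⠿⠿⠿⠿⠂⠂⠂⠀⠀
⠀⠿⠿⠿⠿⠿⠂⠂⠂⠂⠂
⠀⠿⠿⠂⠂⠂⠂⠂⠂⠂⠂
⠀⠿⠿⠂⠿⠿⠂⠂⠂⠂⠂
⠀⠿⠿⠂⠿⠿⠿⠿⠿⠿⠿
⠀⠿⠿⠂⠿⠿⠿⠿⠿⠿⠿
⠿⠂⠂⠛⠂⠂⠿⠿⠀⠀⠀
⠿⠂⠂⠂⠂⠂⠿⠿⠀⠀⠀
⠿⣾⠂⠂⠂⠂⠿⠿⠀⠀⠀
⠿⠂⠂⠂⠂⠂⠿⠿⠀⠀⠀
⠿⠂⠂⠂⠂⠂⠿⠿⠀⠀⠀
⠿⠿⠿⠿⠿⠿⠿⠿⠀⠀⠀
⠿⠿⠿⠿⠿⠿⠿⠿⠀⠀⠀

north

⠿⠿⠿⠿⠿⠀⠿⠿⠿⠿⠿⠂
⠿⠿⠿⠿⠿⠀⠿⠿⠂⠂⠂⠂
⠿⠿⠿⠿⠿⠀⠿⠿⠂⠿⠿⠂
⠿⠿⠿⠿⠿⠀⠿⠿⠂⠿⠿⠿
⠿⠿⠿⠿⠿⠿⠿⠿⠂⠿⠿⠿
⠿⠿⠿⠿⠿⠿⠂⠂⠛⠂⠂⠿
⠿⠿⠿⠿⠿⠿⣾⠂⠂⠂⠂⠿
⠿⠿⠿⠿⠿⠿⠂⠂⠂⠂⠂⠿
⠿⠿⠿⠿⠿⠿⠂⠂⠂⠂⠂⠿
⠿⠿⠿⠿⠿⠿⠂⠂⠂⠂⠂⠿
⠿⠿⠿⠿⠿⠿⠿⠿⠿⠿⠿⠿
⠿⠿⠿⠿⠿⠿⠿⠿⠿⠿⠿⠿

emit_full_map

⠀⠿⠿⠿⠿⠿⠂⠂⠂⠀⠀
⠀⠿⠿⠿⠿⠿⠂⠂⠂⠂⠂
⠀⠿⠿⠂⠂⠂⠂⠂⠂⠂⠂
⠀⠿⠿⠂⠿⠿⠂⠂⠂⠂⠂
⠀⠿⠿⠂⠿⠿⠿⠿⠿⠿⠿
⠿⠿⠿⠂⠿⠿⠿⠿⠿⠿⠿
⠿⠂⠂⠛⠂⠂⠿⠿⠀⠀⠀
⠿⣾⠂⠂⠂⠂⠿⠿⠀⠀⠀
⠿⠂⠂⠂⠂⠂⠿⠿⠀⠀⠀
⠿⠂⠂⠂⠂⠂⠿⠿⠀⠀⠀
⠿⠂⠂⠂⠂⠂⠿⠿⠀⠀⠀
⠿⠿⠿⠿⠿⠿⠿⠿⠀⠀⠀
⠿⠿⠿⠿⠿⠿⠿⠿⠀⠀⠀


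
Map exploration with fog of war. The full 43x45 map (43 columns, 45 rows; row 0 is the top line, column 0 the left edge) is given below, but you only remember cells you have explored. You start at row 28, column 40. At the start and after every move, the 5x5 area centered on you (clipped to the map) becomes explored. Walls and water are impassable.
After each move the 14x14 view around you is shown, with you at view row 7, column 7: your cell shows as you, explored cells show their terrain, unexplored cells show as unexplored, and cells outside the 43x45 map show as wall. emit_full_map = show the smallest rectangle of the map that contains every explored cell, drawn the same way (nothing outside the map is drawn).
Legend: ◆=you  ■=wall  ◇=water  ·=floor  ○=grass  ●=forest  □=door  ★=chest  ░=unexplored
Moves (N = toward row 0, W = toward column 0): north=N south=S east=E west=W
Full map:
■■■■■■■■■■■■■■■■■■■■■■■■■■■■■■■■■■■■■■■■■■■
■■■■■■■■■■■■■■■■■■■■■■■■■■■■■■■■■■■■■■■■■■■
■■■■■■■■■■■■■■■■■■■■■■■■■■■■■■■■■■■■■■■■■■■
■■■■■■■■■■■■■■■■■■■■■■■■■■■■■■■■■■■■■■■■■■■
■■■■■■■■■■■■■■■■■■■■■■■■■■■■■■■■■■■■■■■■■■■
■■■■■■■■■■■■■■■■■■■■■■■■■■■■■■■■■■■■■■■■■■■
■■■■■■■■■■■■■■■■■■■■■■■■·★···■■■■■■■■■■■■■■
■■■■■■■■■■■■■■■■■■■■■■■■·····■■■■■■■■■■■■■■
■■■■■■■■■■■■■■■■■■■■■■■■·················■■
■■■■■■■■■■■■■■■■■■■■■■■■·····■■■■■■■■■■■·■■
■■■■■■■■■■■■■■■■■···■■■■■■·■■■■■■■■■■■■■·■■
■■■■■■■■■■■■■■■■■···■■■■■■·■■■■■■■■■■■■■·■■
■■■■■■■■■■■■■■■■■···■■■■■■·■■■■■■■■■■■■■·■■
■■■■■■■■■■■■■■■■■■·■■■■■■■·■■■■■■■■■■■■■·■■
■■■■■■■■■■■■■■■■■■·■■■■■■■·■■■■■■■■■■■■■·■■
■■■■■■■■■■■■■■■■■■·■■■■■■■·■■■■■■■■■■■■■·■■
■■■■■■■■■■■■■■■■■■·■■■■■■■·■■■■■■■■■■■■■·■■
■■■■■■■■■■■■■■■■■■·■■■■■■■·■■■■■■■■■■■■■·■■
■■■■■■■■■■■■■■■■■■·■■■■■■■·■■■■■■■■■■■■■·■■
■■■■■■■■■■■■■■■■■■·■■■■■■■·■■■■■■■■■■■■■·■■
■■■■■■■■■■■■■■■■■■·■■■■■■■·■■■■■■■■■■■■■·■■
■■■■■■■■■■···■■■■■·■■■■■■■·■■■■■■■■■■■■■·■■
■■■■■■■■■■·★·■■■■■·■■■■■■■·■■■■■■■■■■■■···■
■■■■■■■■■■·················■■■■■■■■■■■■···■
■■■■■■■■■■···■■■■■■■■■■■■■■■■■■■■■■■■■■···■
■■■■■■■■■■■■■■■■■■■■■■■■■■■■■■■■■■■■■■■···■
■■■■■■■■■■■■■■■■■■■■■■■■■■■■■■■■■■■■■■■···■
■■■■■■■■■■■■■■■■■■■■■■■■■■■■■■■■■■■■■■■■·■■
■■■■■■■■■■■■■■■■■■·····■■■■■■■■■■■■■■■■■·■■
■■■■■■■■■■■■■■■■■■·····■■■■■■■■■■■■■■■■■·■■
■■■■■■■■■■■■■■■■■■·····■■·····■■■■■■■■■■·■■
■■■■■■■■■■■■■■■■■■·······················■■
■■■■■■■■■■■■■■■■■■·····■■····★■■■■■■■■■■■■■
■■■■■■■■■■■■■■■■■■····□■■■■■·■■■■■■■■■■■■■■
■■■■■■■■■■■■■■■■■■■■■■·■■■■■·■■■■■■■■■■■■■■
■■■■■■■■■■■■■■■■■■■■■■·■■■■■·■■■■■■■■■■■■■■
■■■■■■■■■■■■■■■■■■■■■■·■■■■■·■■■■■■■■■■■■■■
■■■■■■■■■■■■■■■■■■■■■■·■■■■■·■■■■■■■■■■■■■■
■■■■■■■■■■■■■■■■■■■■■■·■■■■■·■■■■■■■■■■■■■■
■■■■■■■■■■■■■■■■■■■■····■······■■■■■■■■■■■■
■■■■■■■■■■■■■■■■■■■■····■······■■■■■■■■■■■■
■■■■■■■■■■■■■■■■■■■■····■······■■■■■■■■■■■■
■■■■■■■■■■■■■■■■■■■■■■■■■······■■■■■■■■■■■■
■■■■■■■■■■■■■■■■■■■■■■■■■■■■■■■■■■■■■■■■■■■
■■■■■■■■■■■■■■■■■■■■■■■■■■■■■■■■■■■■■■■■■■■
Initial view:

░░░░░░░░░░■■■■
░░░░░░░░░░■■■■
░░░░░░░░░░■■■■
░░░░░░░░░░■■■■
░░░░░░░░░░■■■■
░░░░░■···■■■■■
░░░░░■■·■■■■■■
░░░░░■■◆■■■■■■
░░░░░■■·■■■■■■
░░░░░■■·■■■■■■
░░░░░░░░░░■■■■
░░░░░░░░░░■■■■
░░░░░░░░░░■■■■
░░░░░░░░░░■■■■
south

░░░░░░░░░░■■■■
░░░░░░░░░░■■■■
░░░░░░░░░░■■■■
░░░░░░░░░░■■■■
░░░░░■···■■■■■
░░░░░■■·■■■■■■
░░░░░■■·■■■■■■
░░░░░■■◆■■■■■■
░░░░░■■·■■■■■■
░░░░░···■■■■■■
░░░░░░░░░░■■■■
░░░░░░░░░░■■■■
░░░░░░░░░░■■■■
░░░░░░░░░░■■■■

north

░░░░░░░░░░■■■■
░░░░░░░░░░■■■■
░░░░░░░░░░■■■■
░░░░░░░░░░■■■■
░░░░░░░░░░■■■■
░░░░░■···■■■■■
░░░░░■■·■■■■■■
░░░░░■■◆■■■■■■
░░░░░■■·■■■■■■
░░░░░■■·■■■■■■
░░░░░···■■■■■■
░░░░░░░░░░■■■■
░░░░░░░░░░■■■■
░░░░░░░░░░■■■■

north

░░░░░░░░░░■■■■
░░░░░░░░░░■■■■
░░░░░░░░░░■■■■
░░░░░░░░░░■■■■
░░░░░░░░░░■■■■
░░░░░■···■■■■■
░░░░░■···■■■■■
░░░░░■■◆■■■■■■
░░░░░■■·■■■■■■
░░░░░■■·■■■■■■
░░░░░■■·■■■■■■
░░░░░···■■■■■■
░░░░░░░░░░■■■■
░░░░░░░░░░■■■■

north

░░░░░░░░░░■■■■
░░░░░░░░░░■■■■
░░░░░░░░░░■■■■
░░░░░░░░░░■■■■
░░░░░░░░░░■■■■
░░░░░■···■■■■■
░░░░░■···■■■■■
░░░░░■·◆·■■■■■
░░░░░■■·■■■■■■
░░░░░■■·■■■■■■
░░░░░■■·■■■■■■
░░░░░■■·■■■■■■
░░░░░···■■■■■■
░░░░░░░░░░■■■■

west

░░░░░░░░░░░■■■
░░░░░░░░░░░■■■
░░░░░░░░░░░■■■
░░░░░░░░░░░■■■
░░░░░░░░░░░■■■
░░░░░■■···■■■■
░░░░░■■···■■■■
░░░░░■■◆··■■■■
░░░░░■■■·■■■■■
░░░░░■■■·■■■■■
░░░░░░■■·■■■■■
░░░░░░■■·■■■■■
░░░░░░···■■■■■
░░░░░░░░░░░■■■

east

░░░░░░░░░░■■■■
░░░░░░░░░░■■■■
░░░░░░░░░░■■■■
░░░░░░░░░░■■■■
░░░░░░░░░░■■■■
░░░░■■···■■■■■
░░░░■■···■■■■■
░░░░■■·◆·■■■■■
░░░░■■■·■■■■■■
░░░░■■■·■■■■■■
░░░░░■■·■■■■■■
░░░░░■■·■■■■■■
░░░░░···■■■■■■
░░░░░░░░░░■■■■

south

░░░░░░░░░░■■■■
░░░░░░░░░░■■■■
░░░░░░░░░░■■■■
░░░░░░░░░░■■■■
░░░░■■···■■■■■
░░░░■■···■■■■■
░░░░■■···■■■■■
░░░░■■■◆■■■■■■
░░░░■■■·■■■■■■
░░░░░■■·■■■■■■
░░░░░■■·■■■■■■
░░░░░···■■■■■■
░░░░░░░░░░■■■■
░░░░░░░░░░■■■■

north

░░░░░░░░░░■■■■
░░░░░░░░░░■■■■
░░░░░░░░░░■■■■
░░░░░░░░░░■■■■
░░░░░░░░░░■■■■
░░░░■■···■■■■■
░░░░■■···■■■■■
░░░░■■·◆·■■■■■
░░░░■■■·■■■■■■
░░░░■■■·■■■■■■
░░░░░■■·■■■■■■
░░░░░■■·■■■■■■
░░░░░···■■■■■■
░░░░░░░░░░■■■■

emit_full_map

■■···■
■■···■
■■·◆·■
■■■·■■
■■■·■■
░■■·■■
░■■·■■
░···■■

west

░░░░░░░░░░░■■■
░░░░░░░░░░░■■■
░░░░░░░░░░░■■■
░░░░░░░░░░░■■■
░░░░░░░░░░░■■■
░░░░░■■···■■■■
░░░░░■■···■■■■
░░░░░■■◆··■■■■
░░░░░■■■·■■■■■
░░░░░■■■·■■■■■
░░░░░░■■·■■■■■
░░░░░░■■·■■■■■
░░░░░░···■■■■■
░░░░░░░░░░░■■■


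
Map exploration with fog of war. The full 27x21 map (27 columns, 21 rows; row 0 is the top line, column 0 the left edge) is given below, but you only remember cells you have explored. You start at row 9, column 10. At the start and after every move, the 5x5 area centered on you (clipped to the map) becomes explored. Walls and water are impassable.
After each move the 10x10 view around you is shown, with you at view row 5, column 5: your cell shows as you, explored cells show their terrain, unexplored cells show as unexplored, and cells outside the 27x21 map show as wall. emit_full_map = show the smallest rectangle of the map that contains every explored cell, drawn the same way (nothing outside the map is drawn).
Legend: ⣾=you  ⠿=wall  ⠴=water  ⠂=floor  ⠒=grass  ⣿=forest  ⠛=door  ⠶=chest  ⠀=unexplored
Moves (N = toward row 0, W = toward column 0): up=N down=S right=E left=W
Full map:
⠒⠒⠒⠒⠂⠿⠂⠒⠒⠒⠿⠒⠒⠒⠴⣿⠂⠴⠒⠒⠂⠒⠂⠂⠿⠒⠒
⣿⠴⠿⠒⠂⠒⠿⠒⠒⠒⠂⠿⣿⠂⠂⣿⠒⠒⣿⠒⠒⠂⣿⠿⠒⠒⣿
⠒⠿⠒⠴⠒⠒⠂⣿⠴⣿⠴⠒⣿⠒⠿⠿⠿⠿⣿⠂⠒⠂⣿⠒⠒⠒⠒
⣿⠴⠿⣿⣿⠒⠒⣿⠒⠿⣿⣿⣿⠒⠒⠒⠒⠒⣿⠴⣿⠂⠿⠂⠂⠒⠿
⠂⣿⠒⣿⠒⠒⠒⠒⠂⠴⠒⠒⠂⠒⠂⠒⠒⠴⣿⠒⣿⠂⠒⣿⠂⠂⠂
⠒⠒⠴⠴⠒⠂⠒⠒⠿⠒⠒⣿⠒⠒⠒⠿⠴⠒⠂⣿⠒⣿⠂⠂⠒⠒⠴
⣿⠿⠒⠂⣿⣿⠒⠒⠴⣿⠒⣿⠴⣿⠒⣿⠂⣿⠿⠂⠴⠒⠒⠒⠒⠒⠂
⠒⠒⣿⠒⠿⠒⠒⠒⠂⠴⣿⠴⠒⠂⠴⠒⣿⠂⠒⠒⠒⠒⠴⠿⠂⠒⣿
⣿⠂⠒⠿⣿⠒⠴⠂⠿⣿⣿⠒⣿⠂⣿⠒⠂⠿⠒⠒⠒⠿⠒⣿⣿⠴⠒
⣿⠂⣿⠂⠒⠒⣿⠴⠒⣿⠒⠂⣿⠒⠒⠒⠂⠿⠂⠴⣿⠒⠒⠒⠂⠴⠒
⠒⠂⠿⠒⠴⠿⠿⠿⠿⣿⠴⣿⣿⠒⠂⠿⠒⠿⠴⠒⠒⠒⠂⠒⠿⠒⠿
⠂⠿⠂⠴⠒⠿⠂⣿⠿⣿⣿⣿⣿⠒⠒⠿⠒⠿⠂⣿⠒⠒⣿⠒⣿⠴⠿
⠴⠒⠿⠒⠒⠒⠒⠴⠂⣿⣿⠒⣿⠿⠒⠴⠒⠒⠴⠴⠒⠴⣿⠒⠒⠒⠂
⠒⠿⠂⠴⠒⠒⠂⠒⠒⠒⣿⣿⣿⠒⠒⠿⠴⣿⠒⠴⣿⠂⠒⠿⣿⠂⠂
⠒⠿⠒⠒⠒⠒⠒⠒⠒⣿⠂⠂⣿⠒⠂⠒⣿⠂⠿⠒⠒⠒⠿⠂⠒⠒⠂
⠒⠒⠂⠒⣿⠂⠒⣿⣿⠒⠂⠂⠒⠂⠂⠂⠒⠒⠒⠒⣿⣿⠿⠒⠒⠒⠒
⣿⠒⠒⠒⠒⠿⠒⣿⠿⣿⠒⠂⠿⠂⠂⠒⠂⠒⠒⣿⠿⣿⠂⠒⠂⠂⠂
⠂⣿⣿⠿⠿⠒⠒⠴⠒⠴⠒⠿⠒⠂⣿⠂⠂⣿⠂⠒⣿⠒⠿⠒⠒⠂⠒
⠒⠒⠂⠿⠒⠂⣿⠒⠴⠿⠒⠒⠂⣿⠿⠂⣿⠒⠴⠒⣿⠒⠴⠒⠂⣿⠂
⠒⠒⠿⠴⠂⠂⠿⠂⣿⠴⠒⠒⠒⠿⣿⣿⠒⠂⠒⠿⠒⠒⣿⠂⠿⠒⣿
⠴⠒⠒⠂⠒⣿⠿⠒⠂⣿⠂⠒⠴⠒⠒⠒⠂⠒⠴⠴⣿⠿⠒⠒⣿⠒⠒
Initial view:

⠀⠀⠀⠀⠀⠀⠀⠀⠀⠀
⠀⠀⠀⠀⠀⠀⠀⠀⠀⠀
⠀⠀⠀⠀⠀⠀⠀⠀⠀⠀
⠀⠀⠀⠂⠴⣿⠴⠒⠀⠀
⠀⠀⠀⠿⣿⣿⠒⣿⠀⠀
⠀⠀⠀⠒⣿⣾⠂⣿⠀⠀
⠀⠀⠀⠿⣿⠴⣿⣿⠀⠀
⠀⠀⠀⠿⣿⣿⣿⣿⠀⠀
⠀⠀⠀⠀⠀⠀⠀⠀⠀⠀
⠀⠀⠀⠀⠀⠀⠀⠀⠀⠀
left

⠀⠀⠀⠀⠀⠀⠀⠀⠀⠀
⠀⠀⠀⠀⠀⠀⠀⠀⠀⠀
⠀⠀⠀⠀⠀⠀⠀⠀⠀⠀
⠀⠀⠀⠒⠂⠴⣿⠴⠒⠀
⠀⠀⠀⠂⠿⣿⣿⠒⣿⠀
⠀⠀⠀⠴⠒⣾⠒⠂⣿⠀
⠀⠀⠀⠿⠿⣿⠴⣿⣿⠀
⠀⠀⠀⣿⠿⣿⣿⣿⣿⠀
⠀⠀⠀⠀⠀⠀⠀⠀⠀⠀
⠀⠀⠀⠀⠀⠀⠀⠀⠀⠀

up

⠀⠀⠀⠀⠀⠀⠀⠀⠀⠀
⠀⠀⠀⠀⠀⠀⠀⠀⠀⠀
⠀⠀⠀⠀⠀⠀⠀⠀⠀⠀
⠀⠀⠀⠒⠴⣿⠒⣿⠀⠀
⠀⠀⠀⠒⠂⠴⣿⠴⠒⠀
⠀⠀⠀⠂⠿⣾⣿⠒⣿⠀
⠀⠀⠀⠴⠒⣿⠒⠂⣿⠀
⠀⠀⠀⠿⠿⣿⠴⣿⣿⠀
⠀⠀⠀⣿⠿⣿⣿⣿⣿⠀
⠀⠀⠀⠀⠀⠀⠀⠀⠀⠀

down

⠀⠀⠀⠀⠀⠀⠀⠀⠀⠀
⠀⠀⠀⠀⠀⠀⠀⠀⠀⠀
⠀⠀⠀⠒⠴⣿⠒⣿⠀⠀
⠀⠀⠀⠒⠂⠴⣿⠴⠒⠀
⠀⠀⠀⠂⠿⣿⣿⠒⣿⠀
⠀⠀⠀⠴⠒⣾⠒⠂⣿⠀
⠀⠀⠀⠿⠿⣿⠴⣿⣿⠀
⠀⠀⠀⣿⠿⣿⣿⣿⣿⠀
⠀⠀⠀⠀⠀⠀⠀⠀⠀⠀
⠀⠀⠀⠀⠀⠀⠀⠀⠀⠀

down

⠀⠀⠀⠀⠀⠀⠀⠀⠀⠀
⠀⠀⠀⠒⠴⣿⠒⣿⠀⠀
⠀⠀⠀⠒⠂⠴⣿⠴⠒⠀
⠀⠀⠀⠂⠿⣿⣿⠒⣿⠀
⠀⠀⠀⠴⠒⣿⠒⠂⣿⠀
⠀⠀⠀⠿⠿⣾⠴⣿⣿⠀
⠀⠀⠀⣿⠿⣿⣿⣿⣿⠀
⠀⠀⠀⠴⠂⣿⣿⠒⠀⠀
⠀⠀⠀⠀⠀⠀⠀⠀⠀⠀
⠀⠀⠀⠀⠀⠀⠀⠀⠀⠀

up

⠀⠀⠀⠀⠀⠀⠀⠀⠀⠀
⠀⠀⠀⠀⠀⠀⠀⠀⠀⠀
⠀⠀⠀⠒⠴⣿⠒⣿⠀⠀
⠀⠀⠀⠒⠂⠴⣿⠴⠒⠀
⠀⠀⠀⠂⠿⣿⣿⠒⣿⠀
⠀⠀⠀⠴⠒⣾⠒⠂⣿⠀
⠀⠀⠀⠿⠿⣿⠴⣿⣿⠀
⠀⠀⠀⣿⠿⣿⣿⣿⣿⠀
⠀⠀⠀⠴⠂⣿⣿⠒⠀⠀
⠀⠀⠀⠀⠀⠀⠀⠀⠀⠀

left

⠀⠀⠀⠀⠀⠀⠀⠀⠀⠀
⠀⠀⠀⠀⠀⠀⠀⠀⠀⠀
⠀⠀⠀⠀⠒⠴⣿⠒⣿⠀
⠀⠀⠀⠒⠒⠂⠴⣿⠴⠒
⠀⠀⠀⠴⠂⠿⣿⣿⠒⣿
⠀⠀⠀⣿⠴⣾⣿⠒⠂⣿
⠀⠀⠀⠿⠿⠿⣿⠴⣿⣿
⠀⠀⠀⠂⣿⠿⣿⣿⣿⣿
⠀⠀⠀⠀⠴⠂⣿⣿⠒⠀
⠀⠀⠀⠀⠀⠀⠀⠀⠀⠀

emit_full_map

⠀⠒⠴⣿⠒⣿⠀
⠒⠒⠂⠴⣿⠴⠒
⠴⠂⠿⣿⣿⠒⣿
⣿⠴⣾⣿⠒⠂⣿
⠿⠿⠿⣿⠴⣿⣿
⠂⣿⠿⣿⣿⣿⣿
⠀⠴⠂⣿⣿⠒⠀

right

⠀⠀⠀⠀⠀⠀⠀⠀⠀⠀
⠀⠀⠀⠀⠀⠀⠀⠀⠀⠀
⠀⠀⠀⠒⠴⣿⠒⣿⠀⠀
⠀⠀⠒⠒⠂⠴⣿⠴⠒⠀
⠀⠀⠴⠂⠿⣿⣿⠒⣿⠀
⠀⠀⣿⠴⠒⣾⠒⠂⣿⠀
⠀⠀⠿⠿⠿⣿⠴⣿⣿⠀
⠀⠀⠂⣿⠿⣿⣿⣿⣿⠀
⠀⠀⠀⠴⠂⣿⣿⠒⠀⠀
⠀⠀⠀⠀⠀⠀⠀⠀⠀⠀

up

⠀⠀⠀⠀⠀⠀⠀⠀⠀⠀
⠀⠀⠀⠀⠀⠀⠀⠀⠀⠀
⠀⠀⠀⠀⠀⠀⠀⠀⠀⠀
⠀⠀⠀⠒⠴⣿⠒⣿⠀⠀
⠀⠀⠒⠒⠂⠴⣿⠴⠒⠀
⠀⠀⠴⠂⠿⣾⣿⠒⣿⠀
⠀⠀⣿⠴⠒⣿⠒⠂⣿⠀
⠀⠀⠿⠿⠿⣿⠴⣿⣿⠀
⠀⠀⠂⣿⠿⣿⣿⣿⣿⠀
⠀⠀⠀⠴⠂⣿⣿⠒⠀⠀

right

⠀⠀⠀⠀⠀⠀⠀⠀⠀⠀
⠀⠀⠀⠀⠀⠀⠀⠀⠀⠀
⠀⠀⠀⠀⠀⠀⠀⠀⠀⠀
⠀⠀⠒⠴⣿⠒⣿⠴⠀⠀
⠀⠒⠒⠂⠴⣿⠴⠒⠀⠀
⠀⠴⠂⠿⣿⣾⠒⣿⠀⠀
⠀⣿⠴⠒⣿⠒⠂⣿⠀⠀
⠀⠿⠿⠿⣿⠴⣿⣿⠀⠀
⠀⠂⣿⠿⣿⣿⣿⣿⠀⠀
⠀⠀⠴⠂⣿⣿⠒⠀⠀⠀

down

⠀⠀⠀⠀⠀⠀⠀⠀⠀⠀
⠀⠀⠀⠀⠀⠀⠀⠀⠀⠀
⠀⠀⠒⠴⣿⠒⣿⠴⠀⠀
⠀⠒⠒⠂⠴⣿⠴⠒⠀⠀
⠀⠴⠂⠿⣿⣿⠒⣿⠀⠀
⠀⣿⠴⠒⣿⣾⠂⣿⠀⠀
⠀⠿⠿⠿⣿⠴⣿⣿⠀⠀
⠀⠂⣿⠿⣿⣿⣿⣿⠀⠀
⠀⠀⠴⠂⣿⣿⠒⠀⠀⠀
⠀⠀⠀⠀⠀⠀⠀⠀⠀⠀

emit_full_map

⠀⠒⠴⣿⠒⣿⠴
⠒⠒⠂⠴⣿⠴⠒
⠴⠂⠿⣿⣿⠒⣿
⣿⠴⠒⣿⣾⠂⣿
⠿⠿⠿⣿⠴⣿⣿
⠂⣿⠿⣿⣿⣿⣿
⠀⠴⠂⣿⣿⠒⠀

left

⠀⠀⠀⠀⠀⠀⠀⠀⠀⠀
⠀⠀⠀⠀⠀⠀⠀⠀⠀⠀
⠀⠀⠀⠒⠴⣿⠒⣿⠴⠀
⠀⠀⠒⠒⠂⠴⣿⠴⠒⠀
⠀⠀⠴⠂⠿⣿⣿⠒⣿⠀
⠀⠀⣿⠴⠒⣾⠒⠂⣿⠀
⠀⠀⠿⠿⠿⣿⠴⣿⣿⠀
⠀⠀⠂⣿⠿⣿⣿⣿⣿⠀
⠀⠀⠀⠴⠂⣿⣿⠒⠀⠀
⠀⠀⠀⠀⠀⠀⠀⠀⠀⠀

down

⠀⠀⠀⠀⠀⠀⠀⠀⠀⠀
⠀⠀⠀⠒⠴⣿⠒⣿⠴⠀
⠀⠀⠒⠒⠂⠴⣿⠴⠒⠀
⠀⠀⠴⠂⠿⣿⣿⠒⣿⠀
⠀⠀⣿⠴⠒⣿⠒⠂⣿⠀
⠀⠀⠿⠿⠿⣾⠴⣿⣿⠀
⠀⠀⠂⣿⠿⣿⣿⣿⣿⠀
⠀⠀⠀⠴⠂⣿⣿⠒⠀⠀
⠀⠀⠀⠀⠀⠀⠀⠀⠀⠀
⠀⠀⠀⠀⠀⠀⠀⠀⠀⠀

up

⠀⠀⠀⠀⠀⠀⠀⠀⠀⠀
⠀⠀⠀⠀⠀⠀⠀⠀⠀⠀
⠀⠀⠀⠒⠴⣿⠒⣿⠴⠀
⠀⠀⠒⠒⠂⠴⣿⠴⠒⠀
⠀⠀⠴⠂⠿⣿⣿⠒⣿⠀
⠀⠀⣿⠴⠒⣾⠒⠂⣿⠀
⠀⠀⠿⠿⠿⣿⠴⣿⣿⠀
⠀⠀⠂⣿⠿⣿⣿⣿⣿⠀
⠀⠀⠀⠴⠂⣿⣿⠒⠀⠀
⠀⠀⠀⠀⠀⠀⠀⠀⠀⠀

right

⠀⠀⠀⠀⠀⠀⠀⠀⠀⠀
⠀⠀⠀⠀⠀⠀⠀⠀⠀⠀
⠀⠀⠒⠴⣿⠒⣿⠴⠀⠀
⠀⠒⠒⠂⠴⣿⠴⠒⠀⠀
⠀⠴⠂⠿⣿⣿⠒⣿⠀⠀
⠀⣿⠴⠒⣿⣾⠂⣿⠀⠀
⠀⠿⠿⠿⣿⠴⣿⣿⠀⠀
⠀⠂⣿⠿⣿⣿⣿⣿⠀⠀
⠀⠀⠴⠂⣿⣿⠒⠀⠀⠀
⠀⠀⠀⠀⠀⠀⠀⠀⠀⠀

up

⠀⠀⠀⠀⠀⠀⠀⠀⠀⠀
⠀⠀⠀⠀⠀⠀⠀⠀⠀⠀
⠀⠀⠀⠀⠀⠀⠀⠀⠀⠀
⠀⠀⠒⠴⣿⠒⣿⠴⠀⠀
⠀⠒⠒⠂⠴⣿⠴⠒⠀⠀
⠀⠴⠂⠿⣿⣾⠒⣿⠀⠀
⠀⣿⠴⠒⣿⠒⠂⣿⠀⠀
⠀⠿⠿⠿⣿⠴⣿⣿⠀⠀
⠀⠂⣿⠿⣿⣿⣿⣿⠀⠀
⠀⠀⠴⠂⣿⣿⠒⠀⠀⠀
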